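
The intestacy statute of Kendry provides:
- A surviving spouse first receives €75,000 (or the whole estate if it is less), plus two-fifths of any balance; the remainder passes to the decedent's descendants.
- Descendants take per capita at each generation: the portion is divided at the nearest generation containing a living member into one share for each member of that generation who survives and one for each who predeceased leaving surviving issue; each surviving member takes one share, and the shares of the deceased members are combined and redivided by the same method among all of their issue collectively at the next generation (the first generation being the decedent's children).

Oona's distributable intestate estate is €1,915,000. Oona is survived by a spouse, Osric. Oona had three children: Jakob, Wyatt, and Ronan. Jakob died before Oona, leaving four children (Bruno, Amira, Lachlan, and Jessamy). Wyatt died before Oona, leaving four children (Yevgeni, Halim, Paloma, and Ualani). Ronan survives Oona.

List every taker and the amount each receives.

Osric: €811,000; Bruno: €92,000; Amira: €92,000; Lachlan: €92,000; Jessamy: €92,000; Yevgeni: €92,000; Halim: €92,000; Paloma: €92,000; Ualani: €92,000; Ronan: €368,000

Osric first takes €75,000, leaving a balance of €1,840,000. Osric then takes two-fifths of the balance (€736,000), for a total of €811,000. The remaining €1,104,000 passes to the descendants.
The descendants' portion (€1,104,000) is divided at the children's generation into 3 shares of €368,000. Ronan takes €368,000. The 2 shares of the deceased (Jakob and Wyatt) are combined into a pool of €736,000.
That pool (€736,000) is divided at the grandchildren's generation equally among Bruno, Amira, Lachlan, Jessamy, Yevgeni, Halim, Paloma, and Ualani: €92,000 each.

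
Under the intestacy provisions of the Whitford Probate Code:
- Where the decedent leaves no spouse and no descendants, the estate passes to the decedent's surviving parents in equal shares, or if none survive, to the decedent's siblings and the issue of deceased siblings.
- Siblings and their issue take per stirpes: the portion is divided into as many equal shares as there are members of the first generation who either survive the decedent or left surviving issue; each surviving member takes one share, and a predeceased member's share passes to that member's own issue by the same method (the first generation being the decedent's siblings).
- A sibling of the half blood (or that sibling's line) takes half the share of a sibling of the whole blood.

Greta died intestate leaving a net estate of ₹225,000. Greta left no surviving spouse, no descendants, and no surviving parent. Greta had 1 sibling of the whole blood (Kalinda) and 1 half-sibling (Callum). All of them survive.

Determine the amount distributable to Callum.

The entire ₹225,000 passes to the siblings and their issue.
Counting each half-blood sibling's line as half a unit, there are 3/2 units in ₹225,000, so one unit is ₹150,000. Whole-blood lines (Kalinda) take ₹150,000 each; half-blood lines (Callum) take ₹75,000 each.

Callum receives ₹75,000.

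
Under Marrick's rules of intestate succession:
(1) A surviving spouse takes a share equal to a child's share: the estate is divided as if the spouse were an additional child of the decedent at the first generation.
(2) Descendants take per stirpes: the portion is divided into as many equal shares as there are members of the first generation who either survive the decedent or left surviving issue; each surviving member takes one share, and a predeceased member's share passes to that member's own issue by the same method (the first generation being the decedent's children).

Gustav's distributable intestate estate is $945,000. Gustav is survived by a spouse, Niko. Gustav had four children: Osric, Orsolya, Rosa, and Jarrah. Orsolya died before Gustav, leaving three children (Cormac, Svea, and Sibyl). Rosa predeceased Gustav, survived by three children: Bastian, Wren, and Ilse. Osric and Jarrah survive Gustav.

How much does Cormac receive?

The spouse counts as an additional share at the children's level, so there are 5 primary shares of $189,000. Niko takes one such share ($189,000).
The children's combined portion ($756,000) is divided into 4 shares of $189,000: Osric and Jarrah each take $189,000; Orsolya's $189,000 share passes to Orsolya's issue; Rosa's $189,000 share passes to Rosa's issue.
Orsolya's share ($189,000) is divided into 3 shares of $63,000: Cormac, Svea, and Sibyl each take $63,000.
Rosa's share ($189,000) is divided into 3 shares of $63,000: Bastian, Wren, and Ilse each take $63,000.

Cormac receives $63,000.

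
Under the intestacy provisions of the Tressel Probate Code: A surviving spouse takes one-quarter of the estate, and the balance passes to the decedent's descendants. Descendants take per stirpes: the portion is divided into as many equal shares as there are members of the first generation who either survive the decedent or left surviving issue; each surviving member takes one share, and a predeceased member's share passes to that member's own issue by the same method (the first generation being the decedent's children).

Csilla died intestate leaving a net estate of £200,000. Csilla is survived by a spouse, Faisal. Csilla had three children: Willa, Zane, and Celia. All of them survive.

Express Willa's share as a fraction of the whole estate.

Willa receives 1/4 of the estate.

Faisal takes one-quarter of £200,000 = £50,000. The remaining £150,000 passes to the descendants.
The descendants' portion (£150,000) is divided into 3 shares of £50,000: Willa, Zane, and Celia each take £50,000.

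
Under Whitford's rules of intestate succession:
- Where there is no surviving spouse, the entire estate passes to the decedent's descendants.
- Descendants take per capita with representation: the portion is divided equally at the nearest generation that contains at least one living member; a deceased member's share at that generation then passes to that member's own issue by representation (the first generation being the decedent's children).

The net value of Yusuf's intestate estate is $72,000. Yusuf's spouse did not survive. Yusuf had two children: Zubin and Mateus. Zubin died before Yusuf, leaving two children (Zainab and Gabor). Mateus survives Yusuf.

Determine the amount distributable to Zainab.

The entire $72,000 passes to the descendants.
That amount ($72,000) is divided into 2 shares of $36,000: Mateus takes $36,000; Zubin's $36,000 share passes to Zubin's issue.
Zubin's share ($36,000) is divided into 2 shares of $18,000: Zainab and Gabor each take $18,000.

Zainab receives $18,000.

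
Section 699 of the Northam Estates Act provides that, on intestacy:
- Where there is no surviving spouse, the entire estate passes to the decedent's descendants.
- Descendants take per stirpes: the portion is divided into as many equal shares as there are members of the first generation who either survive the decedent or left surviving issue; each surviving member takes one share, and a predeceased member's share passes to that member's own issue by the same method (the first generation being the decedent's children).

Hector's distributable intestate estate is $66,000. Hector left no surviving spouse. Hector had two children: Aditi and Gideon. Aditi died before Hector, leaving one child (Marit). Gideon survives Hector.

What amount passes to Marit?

The entire $66,000 passes to the descendants.
That amount ($66,000) is divided into 2 shares of $33,000: Gideon takes $33,000; Aditi's $33,000 share passes to Aditi's issue.
Aditi's share ($33,000) passes entirely to Marit.

Marit receives $33,000.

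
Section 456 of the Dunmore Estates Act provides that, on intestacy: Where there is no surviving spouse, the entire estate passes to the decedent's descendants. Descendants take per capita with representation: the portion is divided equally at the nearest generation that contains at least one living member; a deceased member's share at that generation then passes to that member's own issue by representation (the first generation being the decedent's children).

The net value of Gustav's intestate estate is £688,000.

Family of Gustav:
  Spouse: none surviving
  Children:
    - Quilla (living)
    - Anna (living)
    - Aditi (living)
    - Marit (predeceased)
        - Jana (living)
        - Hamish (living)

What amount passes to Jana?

Jana receives £86,000.

The entire £688,000 passes to the descendants.
That amount (£688,000) is divided into 4 shares of £172,000: Quilla, Anna, and Aditi each take £172,000; Marit's £172,000 share passes to Marit's issue.
Marit's share (£172,000) is divided into 2 shares of £86,000: Jana and Hamish each take £86,000.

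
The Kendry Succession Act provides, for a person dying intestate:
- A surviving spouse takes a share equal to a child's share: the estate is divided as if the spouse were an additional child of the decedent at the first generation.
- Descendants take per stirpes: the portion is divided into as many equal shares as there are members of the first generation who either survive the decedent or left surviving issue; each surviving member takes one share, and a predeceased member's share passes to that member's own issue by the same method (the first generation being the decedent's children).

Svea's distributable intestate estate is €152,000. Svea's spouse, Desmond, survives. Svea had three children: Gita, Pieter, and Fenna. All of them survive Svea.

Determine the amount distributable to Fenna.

Fenna receives €38,000.

The spouse counts as an additional share at the children's level, so there are 4 primary shares of €38,000. Desmond takes one such share (€38,000).
The children's combined portion (€114,000) is divided into 3 shares of €38,000: Gita, Pieter, and Fenna each take €38,000.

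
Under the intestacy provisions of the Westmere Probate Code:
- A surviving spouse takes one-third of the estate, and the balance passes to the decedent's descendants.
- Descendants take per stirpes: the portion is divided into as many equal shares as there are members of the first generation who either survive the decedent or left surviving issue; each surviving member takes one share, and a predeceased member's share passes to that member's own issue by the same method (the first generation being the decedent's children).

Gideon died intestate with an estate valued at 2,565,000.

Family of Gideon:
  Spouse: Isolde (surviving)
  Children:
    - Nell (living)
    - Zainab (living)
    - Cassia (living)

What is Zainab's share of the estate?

Isolde takes one-third of 2,565,000 = 855,000. The remaining 1,710,000 passes to the descendants.
The descendants' portion (1,710,000) is divided into 3 shares of 570,000: Nell, Zainab, and Cassia each take 570,000.

Zainab receives 570,000.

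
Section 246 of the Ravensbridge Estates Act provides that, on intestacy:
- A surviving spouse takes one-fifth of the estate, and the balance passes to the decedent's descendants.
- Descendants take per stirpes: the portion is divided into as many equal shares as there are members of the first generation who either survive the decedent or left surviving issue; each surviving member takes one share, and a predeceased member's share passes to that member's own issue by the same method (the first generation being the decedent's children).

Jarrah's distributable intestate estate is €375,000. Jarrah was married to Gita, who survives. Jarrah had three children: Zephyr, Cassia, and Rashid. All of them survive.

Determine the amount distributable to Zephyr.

Zephyr receives €100,000.

Gita takes one-fifth of €375,000 = €75,000. The remaining €300,000 passes to the descendants.
The descendants' portion (€300,000) is divided into 3 shares of €100,000: Zephyr, Cassia, and Rashid each take €100,000.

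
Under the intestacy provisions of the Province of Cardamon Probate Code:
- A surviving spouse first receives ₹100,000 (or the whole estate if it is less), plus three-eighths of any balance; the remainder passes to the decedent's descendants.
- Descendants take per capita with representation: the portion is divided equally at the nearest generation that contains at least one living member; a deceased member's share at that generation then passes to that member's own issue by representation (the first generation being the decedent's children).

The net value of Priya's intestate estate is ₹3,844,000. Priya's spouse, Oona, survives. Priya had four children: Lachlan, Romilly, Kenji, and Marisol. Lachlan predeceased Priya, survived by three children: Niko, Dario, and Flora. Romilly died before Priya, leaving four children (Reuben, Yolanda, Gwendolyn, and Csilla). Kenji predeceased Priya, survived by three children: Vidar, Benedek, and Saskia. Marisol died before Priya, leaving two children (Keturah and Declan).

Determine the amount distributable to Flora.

Oona first takes ₹100,000, leaving a balance of ₹3,744,000. Oona then takes three-eighths of the balance (₹1,404,000), for a total of ₹1,504,000. The remaining ₹2,340,000 passes to the descendants.
No child survives, so the initial division is made at the grandchildren's generation.
The descendants' portion (₹2,340,000) is divided into 12 shares of ₹195,000: Niko, Dario, Flora, Reuben, Yolanda, Gwendolyn, Csilla, Vidar, Benedek, Saskia, Keturah, and Declan each take ₹195,000.

Flora receives ₹195,000.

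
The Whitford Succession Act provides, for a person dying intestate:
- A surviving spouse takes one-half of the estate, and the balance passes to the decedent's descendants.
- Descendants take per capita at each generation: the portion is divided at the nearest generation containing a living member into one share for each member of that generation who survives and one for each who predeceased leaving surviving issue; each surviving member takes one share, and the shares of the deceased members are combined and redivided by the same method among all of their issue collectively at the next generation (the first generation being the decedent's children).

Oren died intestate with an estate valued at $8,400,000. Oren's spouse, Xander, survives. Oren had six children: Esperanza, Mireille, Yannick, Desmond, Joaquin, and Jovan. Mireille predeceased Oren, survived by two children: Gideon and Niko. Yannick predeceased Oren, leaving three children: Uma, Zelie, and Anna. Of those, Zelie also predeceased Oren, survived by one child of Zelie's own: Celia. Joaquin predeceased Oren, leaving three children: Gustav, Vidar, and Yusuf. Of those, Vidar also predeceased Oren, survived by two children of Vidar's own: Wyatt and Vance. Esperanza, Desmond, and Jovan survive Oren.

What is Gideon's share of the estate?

Gideon receives $262,500.

Xander takes one-half of $8,400,000 = $4,200,000. The remaining $4,200,000 passes to the descendants.
The descendants' portion ($4,200,000) is divided at the children's generation into 6 shares of $700,000. Esperanza, Desmond, and Jovan each take $700,000. The 3 shares of the deceased (Mireille, Yannick, and Joaquin) are combined into a pool of $2,100,000.
That pool ($2,100,000) is divided at the grandchildren's generation into 8 shares of $262,500. Gideon, Niko, Uma, Anna, Gustav, and Yusuf each take $262,500. The 2 shares of the deceased (Zelie and Vidar) are combined into a pool of $525,000.
That pool ($525,000) is divided at the great-grandchildren's generation equally among Celia, Wyatt, and Vance: $175,000 each.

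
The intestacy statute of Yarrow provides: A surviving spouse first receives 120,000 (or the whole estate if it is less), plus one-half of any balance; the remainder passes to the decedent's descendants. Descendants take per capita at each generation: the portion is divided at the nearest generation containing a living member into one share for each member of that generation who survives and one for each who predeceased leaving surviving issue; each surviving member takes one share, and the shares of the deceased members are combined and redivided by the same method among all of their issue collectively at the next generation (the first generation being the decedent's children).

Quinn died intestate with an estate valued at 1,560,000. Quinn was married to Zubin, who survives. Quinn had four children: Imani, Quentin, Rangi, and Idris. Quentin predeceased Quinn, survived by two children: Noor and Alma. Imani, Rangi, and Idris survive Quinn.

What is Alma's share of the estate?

Alma receives 90,000.

Zubin first takes 120,000, leaving a balance of 1,440,000. Zubin then takes one-half of the balance (720,000), for a total of 840,000. The remaining 720,000 passes to the descendants.
The descendants' portion (720,000) is divided at the children's generation into 4 shares of 180,000. Imani, Rangi, and Idris each take 180,000. The remaining share for the deceased Quentin (180,000) is carried to the next generation.
That pool (180,000) is divided at the grandchildren's generation equally among Noor and Alma: 90,000 each.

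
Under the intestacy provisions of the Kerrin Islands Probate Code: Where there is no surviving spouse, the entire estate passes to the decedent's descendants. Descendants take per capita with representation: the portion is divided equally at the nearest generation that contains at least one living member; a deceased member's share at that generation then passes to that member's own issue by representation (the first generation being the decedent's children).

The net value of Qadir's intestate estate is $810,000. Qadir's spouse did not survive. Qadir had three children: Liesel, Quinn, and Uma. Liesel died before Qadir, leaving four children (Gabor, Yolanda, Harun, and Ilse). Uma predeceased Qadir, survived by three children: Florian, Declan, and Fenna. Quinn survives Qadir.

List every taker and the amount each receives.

The entire $810,000 passes to the descendants.
That amount ($810,000) is divided into 3 shares of $270,000: Quinn takes $270,000; Liesel's $270,000 share passes to Liesel's issue; Uma's $270,000 share passes to Uma's issue.
Liesel's share ($270,000) is divided into 4 shares of $67,500: Gabor, Yolanda, Harun, and Ilse each take $67,500.
Uma's share ($270,000) is divided into 3 shares of $90,000: Florian, Declan, and Fenna each take $90,000.

Gabor: $67,500; Yolanda: $67,500; Harun: $67,500; Ilse: $67,500; Quinn: $270,000; Florian: $90,000; Declan: $90,000; Fenna: $90,000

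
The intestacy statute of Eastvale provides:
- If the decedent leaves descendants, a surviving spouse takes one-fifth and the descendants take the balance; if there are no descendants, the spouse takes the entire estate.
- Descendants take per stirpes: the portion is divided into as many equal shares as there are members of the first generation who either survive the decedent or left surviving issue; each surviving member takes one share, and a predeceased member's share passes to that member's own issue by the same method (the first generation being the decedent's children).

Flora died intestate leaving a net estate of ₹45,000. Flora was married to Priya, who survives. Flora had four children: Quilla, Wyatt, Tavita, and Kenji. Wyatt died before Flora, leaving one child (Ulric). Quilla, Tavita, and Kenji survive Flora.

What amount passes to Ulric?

Priya takes one-fifth of ₹45,000 = ₹9,000. The remaining ₹36,000 passes to the descendants.
The descendants' portion (₹36,000) is divided into 4 shares of ₹9,000: Quilla, Tavita, and Kenji each take ₹9,000; Wyatt's ₹9,000 share passes to Wyatt's issue.
Wyatt's share (₹9,000) passes entirely to Ulric.

Ulric receives ₹9,000.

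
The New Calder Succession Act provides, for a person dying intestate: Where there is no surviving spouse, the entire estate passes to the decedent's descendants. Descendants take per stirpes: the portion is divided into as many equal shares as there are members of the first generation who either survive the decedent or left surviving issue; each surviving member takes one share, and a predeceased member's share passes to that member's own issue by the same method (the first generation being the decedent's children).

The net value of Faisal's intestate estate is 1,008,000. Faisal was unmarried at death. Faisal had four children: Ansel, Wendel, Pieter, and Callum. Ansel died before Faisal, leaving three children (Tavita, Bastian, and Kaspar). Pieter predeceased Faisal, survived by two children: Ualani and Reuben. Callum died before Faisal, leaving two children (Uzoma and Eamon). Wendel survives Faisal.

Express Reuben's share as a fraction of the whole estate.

Reuben receives 1/8 of the estate.

The entire 1,008,000 passes to the descendants.
That amount (1,008,000) is divided into 4 shares of 252,000: Wendel takes 252,000; Ansel's 252,000 share passes to Ansel's issue; Pieter's 252,000 share passes to Pieter's issue; Callum's 252,000 share passes to Callum's issue.
Ansel's share (252,000) is divided into 3 shares of 84,000: Tavita, Bastian, and Kaspar each take 84,000.
Pieter's share (252,000) is divided into 2 shares of 126,000: Ualani and Reuben each take 126,000.
Callum's share (252,000) is divided into 2 shares of 126,000: Uzoma and Eamon each take 126,000.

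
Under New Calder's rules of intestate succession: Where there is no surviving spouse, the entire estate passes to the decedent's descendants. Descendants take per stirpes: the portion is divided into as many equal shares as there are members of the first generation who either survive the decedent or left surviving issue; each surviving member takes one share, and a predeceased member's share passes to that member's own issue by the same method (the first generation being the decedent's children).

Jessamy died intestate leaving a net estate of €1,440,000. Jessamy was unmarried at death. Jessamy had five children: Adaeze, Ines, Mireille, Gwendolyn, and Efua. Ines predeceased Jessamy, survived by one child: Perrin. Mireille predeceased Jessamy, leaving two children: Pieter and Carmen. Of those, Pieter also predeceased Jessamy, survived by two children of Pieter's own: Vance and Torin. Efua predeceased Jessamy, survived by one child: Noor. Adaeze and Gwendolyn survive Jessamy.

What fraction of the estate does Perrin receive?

The entire €1,440,000 passes to the descendants.
That amount (€1,440,000) is divided into 5 shares of €288,000: Adaeze and Gwendolyn each take €288,000; Ines's €288,000 share passes to Ines's issue; Mireille's €288,000 share passes to Mireille's issue; Efua's €288,000 share passes to Efua's issue.
Ines's share (€288,000) passes entirely to Perrin.
Mireille's share (€288,000) is divided into 2 shares of €144,000: Carmen takes €144,000; Pieter's €144,000 share passes to Pieter's issue.
Pieter's share (€144,000) is divided into 2 shares of €72,000: Vance and Torin each take €72,000.
Efua's share (€288,000) passes entirely to Noor.

Perrin receives 1/5 of the estate.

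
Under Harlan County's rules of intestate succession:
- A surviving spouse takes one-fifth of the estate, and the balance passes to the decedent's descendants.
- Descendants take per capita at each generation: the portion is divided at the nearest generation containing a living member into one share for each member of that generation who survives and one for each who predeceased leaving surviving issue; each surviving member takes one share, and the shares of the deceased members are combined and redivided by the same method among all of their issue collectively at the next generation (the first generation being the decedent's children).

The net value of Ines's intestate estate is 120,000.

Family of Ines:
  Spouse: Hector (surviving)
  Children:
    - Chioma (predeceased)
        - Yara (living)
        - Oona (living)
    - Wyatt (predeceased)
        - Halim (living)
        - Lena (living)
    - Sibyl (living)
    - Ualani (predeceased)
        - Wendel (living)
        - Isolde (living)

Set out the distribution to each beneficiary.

Hector: 24,000; Yara: 12,000; Oona: 12,000; Halim: 12,000; Lena: 12,000; Sibyl: 24,000; Wendel: 12,000; Isolde: 12,000

Hector takes one-fifth of 120,000 = 24,000. The remaining 96,000 passes to the descendants.
The descendants' portion (96,000) is divided at the children's generation into 4 shares of 24,000. Sibyl takes 24,000. The 3 shares of the deceased (Chioma, Wyatt, and Ualani) are combined into a pool of 72,000.
That pool (72,000) is divided at the grandchildren's generation equally among Yara, Oona, Halim, Lena, Wendel, and Isolde: 12,000 each.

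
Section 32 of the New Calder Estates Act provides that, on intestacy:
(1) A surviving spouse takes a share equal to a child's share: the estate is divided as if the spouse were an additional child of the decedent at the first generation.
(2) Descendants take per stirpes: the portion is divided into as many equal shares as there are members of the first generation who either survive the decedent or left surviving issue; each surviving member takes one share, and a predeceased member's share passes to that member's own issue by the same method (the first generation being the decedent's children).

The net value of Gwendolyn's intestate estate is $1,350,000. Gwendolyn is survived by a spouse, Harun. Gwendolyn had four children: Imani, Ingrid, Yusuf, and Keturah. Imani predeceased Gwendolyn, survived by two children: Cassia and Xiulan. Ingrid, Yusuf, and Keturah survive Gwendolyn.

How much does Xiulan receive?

Xiulan receives $135,000.

The spouse counts as an additional share at the children's level, so there are 5 primary shares of $270,000. Harun takes one such share ($270,000).
The children's combined portion ($1,080,000) is divided into 4 shares of $270,000: Ingrid, Yusuf, and Keturah each take $270,000; Imani's $270,000 share passes to Imani's issue.
Imani's share ($270,000) is divided into 2 shares of $135,000: Cassia and Xiulan each take $135,000.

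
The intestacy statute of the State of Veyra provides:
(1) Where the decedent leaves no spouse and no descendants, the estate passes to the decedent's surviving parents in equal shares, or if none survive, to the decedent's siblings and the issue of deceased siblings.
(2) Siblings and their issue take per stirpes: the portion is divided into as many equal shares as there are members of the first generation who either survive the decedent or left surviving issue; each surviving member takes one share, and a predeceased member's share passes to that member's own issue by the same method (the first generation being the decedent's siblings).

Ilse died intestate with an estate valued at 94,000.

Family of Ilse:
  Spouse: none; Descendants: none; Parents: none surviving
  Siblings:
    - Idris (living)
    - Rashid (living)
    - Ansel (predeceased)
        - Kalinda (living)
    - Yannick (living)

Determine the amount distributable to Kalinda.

Kalinda receives 23,500.

The entire 94,000 passes to the siblings and their issue.
That amount (94,000) is divided into 4 shares of 23,500: Idris, Rashid, and Yannick each take 23,500; Ansel's 23,500 share passes to Ansel's issue.
Ansel's share (23,500) passes entirely to Kalinda.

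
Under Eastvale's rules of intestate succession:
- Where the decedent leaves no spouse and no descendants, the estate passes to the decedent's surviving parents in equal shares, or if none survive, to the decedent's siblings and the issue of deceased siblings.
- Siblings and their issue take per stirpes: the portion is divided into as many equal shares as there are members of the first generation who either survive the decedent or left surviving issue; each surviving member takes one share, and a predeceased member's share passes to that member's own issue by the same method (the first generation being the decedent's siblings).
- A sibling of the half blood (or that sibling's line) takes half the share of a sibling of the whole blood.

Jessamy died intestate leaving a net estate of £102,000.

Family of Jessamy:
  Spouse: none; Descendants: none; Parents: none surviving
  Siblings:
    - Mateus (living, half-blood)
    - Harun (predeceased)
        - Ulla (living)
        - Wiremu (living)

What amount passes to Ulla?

The entire £102,000 passes to the siblings and their issue.
Counting each half-blood sibling's line as half a unit, there are 3/2 units in £102,000, so one unit is £68,000. Whole-blood lines (Harun) take £68,000 each; half-blood lines (Mateus) take £34,000 each.
Harun's share (£68,000) is divided into 2 shares of £34,000: Ulla and Wiremu each take £34,000.

Ulla receives £34,000.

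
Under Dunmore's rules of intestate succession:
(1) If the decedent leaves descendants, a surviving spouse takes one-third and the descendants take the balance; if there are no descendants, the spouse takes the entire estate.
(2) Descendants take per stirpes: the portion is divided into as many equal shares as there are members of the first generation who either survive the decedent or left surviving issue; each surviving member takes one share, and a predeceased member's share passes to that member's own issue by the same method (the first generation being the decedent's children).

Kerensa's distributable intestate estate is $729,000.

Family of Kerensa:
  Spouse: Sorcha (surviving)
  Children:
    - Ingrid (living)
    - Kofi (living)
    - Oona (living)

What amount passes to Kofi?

Kofi receives $162,000.

Sorcha takes one-third of $729,000 = $243,000. The remaining $486,000 passes to the descendants.
The descendants' portion ($486,000) is divided into 3 shares of $162,000: Ingrid, Kofi, and Oona each take $162,000.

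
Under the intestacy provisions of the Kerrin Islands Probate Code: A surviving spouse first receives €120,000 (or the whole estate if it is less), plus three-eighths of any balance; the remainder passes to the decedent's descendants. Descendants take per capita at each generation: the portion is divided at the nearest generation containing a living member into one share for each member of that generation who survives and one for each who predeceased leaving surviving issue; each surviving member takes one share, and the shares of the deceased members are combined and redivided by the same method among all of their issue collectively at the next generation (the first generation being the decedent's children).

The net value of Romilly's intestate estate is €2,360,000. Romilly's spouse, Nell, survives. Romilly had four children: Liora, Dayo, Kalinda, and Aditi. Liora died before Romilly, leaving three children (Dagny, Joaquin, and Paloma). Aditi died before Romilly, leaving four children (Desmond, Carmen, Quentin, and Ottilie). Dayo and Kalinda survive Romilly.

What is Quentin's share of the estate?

Quentin receives €100,000.

Nell first takes €120,000, leaving a balance of €2,240,000. Nell then takes three-eighths of the balance (€840,000), for a total of €960,000. The remaining €1,400,000 passes to the descendants.
The descendants' portion (€1,400,000) is divided at the children's generation into 4 shares of €350,000. Dayo and Kalinda each take €350,000. The 2 shares of the deceased (Liora and Aditi) are combined into a pool of €700,000.
That pool (€700,000) is divided at the grandchildren's generation equally among Dagny, Joaquin, Paloma, Desmond, Carmen, Quentin, and Ottilie: €100,000 each.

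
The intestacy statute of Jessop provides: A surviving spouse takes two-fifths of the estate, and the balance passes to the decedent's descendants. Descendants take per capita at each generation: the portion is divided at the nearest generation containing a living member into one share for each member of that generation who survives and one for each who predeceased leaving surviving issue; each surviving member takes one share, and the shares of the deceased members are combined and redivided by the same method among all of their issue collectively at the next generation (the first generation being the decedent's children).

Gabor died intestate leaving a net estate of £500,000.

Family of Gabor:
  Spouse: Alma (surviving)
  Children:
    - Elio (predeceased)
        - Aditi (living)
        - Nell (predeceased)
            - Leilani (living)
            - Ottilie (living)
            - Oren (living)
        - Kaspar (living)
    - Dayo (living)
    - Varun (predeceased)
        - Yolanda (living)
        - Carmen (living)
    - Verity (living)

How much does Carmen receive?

Carmen receives £30,000.

Alma takes two-fifths of £500,000 = £200,000. The remaining £300,000 passes to the descendants.
The descendants' portion (£300,000) is divided at the children's generation into 4 shares of £75,000. Dayo and Verity each take £75,000. The 2 shares of the deceased (Elio and Varun) are combined into a pool of £150,000.
That pool (£150,000) is divided at the grandchildren's generation into 5 shares of £30,000. Aditi, Kaspar, Yolanda, and Carmen each take £30,000. The remaining share for the deceased Nell (£30,000) is carried to the next generation.
That pool (£30,000) is divided at the great-grandchildren's generation equally among Leilani, Ottilie, and Oren: £10,000 each.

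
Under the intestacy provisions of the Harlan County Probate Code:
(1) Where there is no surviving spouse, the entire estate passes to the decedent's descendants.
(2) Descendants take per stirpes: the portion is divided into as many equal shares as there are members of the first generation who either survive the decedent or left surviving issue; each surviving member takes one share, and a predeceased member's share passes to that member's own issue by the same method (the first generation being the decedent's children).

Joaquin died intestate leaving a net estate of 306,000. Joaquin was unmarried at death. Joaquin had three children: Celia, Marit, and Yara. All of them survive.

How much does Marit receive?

Marit receives 102,000.

The entire 306,000 passes to the descendants.
That amount (306,000) is divided into 3 shares of 102,000: Celia, Marit, and Yara each take 102,000.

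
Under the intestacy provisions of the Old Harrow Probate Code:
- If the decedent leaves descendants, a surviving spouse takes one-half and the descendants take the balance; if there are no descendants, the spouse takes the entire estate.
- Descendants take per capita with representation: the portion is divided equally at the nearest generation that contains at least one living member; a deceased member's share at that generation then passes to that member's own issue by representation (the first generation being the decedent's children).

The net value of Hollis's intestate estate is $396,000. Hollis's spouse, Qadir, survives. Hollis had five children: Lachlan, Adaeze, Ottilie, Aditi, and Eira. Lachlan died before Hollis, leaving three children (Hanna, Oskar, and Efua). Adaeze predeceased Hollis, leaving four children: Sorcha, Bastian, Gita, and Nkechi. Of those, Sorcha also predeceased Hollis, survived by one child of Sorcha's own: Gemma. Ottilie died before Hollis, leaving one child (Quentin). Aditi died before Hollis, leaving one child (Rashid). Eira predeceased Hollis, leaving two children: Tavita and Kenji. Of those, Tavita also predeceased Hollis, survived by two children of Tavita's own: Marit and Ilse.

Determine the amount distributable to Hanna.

Hanna receives $18,000.

Qadir takes one-half of $396,000 = $198,000. The remaining $198,000 passes to the descendants.
No child survives, so the initial division is made at the grandchildren's generation.
The descendants' portion ($198,000) is divided into 11 shares of $18,000: Hanna, Oskar, Efua, Bastian, Gita, Nkechi, Quentin, Rashid, and Kenji each take $18,000; Sorcha's $18,000 share passes to Sorcha's issue; Tavita's $18,000 share passes to Tavita's issue.
Sorcha's share ($18,000) passes entirely to Gemma.
Tavita's share ($18,000) is divided into 2 shares of $9,000: Marit and Ilse each take $9,000.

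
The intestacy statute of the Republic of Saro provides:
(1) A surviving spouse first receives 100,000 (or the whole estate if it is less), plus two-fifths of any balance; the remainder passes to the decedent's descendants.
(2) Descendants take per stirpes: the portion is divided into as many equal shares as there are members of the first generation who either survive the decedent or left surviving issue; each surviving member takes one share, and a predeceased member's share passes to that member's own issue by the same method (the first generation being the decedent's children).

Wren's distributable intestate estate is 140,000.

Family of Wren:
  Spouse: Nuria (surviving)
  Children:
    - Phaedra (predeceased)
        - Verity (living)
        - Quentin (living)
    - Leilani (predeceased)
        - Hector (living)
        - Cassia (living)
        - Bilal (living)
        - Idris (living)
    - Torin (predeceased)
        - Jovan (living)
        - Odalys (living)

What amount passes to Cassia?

Nuria first takes 100,000, leaving a balance of 40,000. Nuria then takes two-fifths of the balance (16,000), for a total of 116,000. The remaining 24,000 passes to the descendants.
The descendants' portion (24,000) is divided into 3 shares of 8,000: Phaedra's 8,000 share passes to Phaedra's issue; Leilani's 8,000 share passes to Leilani's issue; Torin's 8,000 share passes to Torin's issue.
Phaedra's share (8,000) is divided into 2 shares of 4,000: Verity and Quentin each take 4,000.
Leilani's share (8,000) is divided into 4 shares of 2,000: Hector, Cassia, Bilal, and Idris each take 2,000.
Torin's share (8,000) is divided into 2 shares of 4,000: Jovan and Odalys each take 4,000.

Cassia receives 2,000.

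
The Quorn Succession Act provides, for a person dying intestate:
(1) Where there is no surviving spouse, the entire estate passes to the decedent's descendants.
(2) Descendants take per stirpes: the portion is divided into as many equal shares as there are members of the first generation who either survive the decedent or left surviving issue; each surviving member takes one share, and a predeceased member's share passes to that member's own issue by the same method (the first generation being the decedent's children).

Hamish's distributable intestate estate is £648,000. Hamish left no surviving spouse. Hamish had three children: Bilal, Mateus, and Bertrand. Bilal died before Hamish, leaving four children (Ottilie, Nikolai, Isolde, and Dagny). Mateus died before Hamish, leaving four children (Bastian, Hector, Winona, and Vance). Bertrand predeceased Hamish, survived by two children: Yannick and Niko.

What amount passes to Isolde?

The entire £648,000 passes to the descendants.
That amount (£648,000) is divided into 3 shares of £216,000: Bilal's £216,000 share passes to Bilal's issue; Mateus's £216,000 share passes to Mateus's issue; Bertrand's £216,000 share passes to Bertrand's issue.
Bilal's share (£216,000) is divided into 4 shares of £54,000: Ottilie, Nikolai, Isolde, and Dagny each take £54,000.
Mateus's share (£216,000) is divided into 4 shares of £54,000: Bastian, Hector, Winona, and Vance each take £54,000.
Bertrand's share (£216,000) is divided into 2 shares of £108,000: Yannick and Niko each take £108,000.

Isolde receives £54,000.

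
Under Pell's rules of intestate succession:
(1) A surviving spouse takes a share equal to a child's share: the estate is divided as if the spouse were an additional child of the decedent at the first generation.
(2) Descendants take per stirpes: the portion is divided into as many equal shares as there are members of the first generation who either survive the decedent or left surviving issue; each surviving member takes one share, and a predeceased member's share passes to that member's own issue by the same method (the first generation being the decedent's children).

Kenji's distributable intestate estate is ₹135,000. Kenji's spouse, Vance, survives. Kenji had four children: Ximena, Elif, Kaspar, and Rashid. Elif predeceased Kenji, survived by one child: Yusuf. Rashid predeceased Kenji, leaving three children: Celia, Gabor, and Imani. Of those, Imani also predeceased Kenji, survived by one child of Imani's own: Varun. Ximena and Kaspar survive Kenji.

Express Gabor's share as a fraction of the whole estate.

The spouse counts as an additional share at the children's level, so there are 5 primary shares of ₹27,000. Vance takes one such share (₹27,000).
The children's combined portion (₹108,000) is divided into 4 shares of ₹27,000: Ximena and Kaspar each take ₹27,000; Elif's ₹27,000 share passes to Elif's issue; Rashid's ₹27,000 share passes to Rashid's issue.
Elif's share (₹27,000) passes entirely to Yusuf.
Rashid's share (₹27,000) is divided into 3 shares of ₹9,000: Celia and Gabor each take ₹9,000; Imani's ₹9,000 share passes to Imani's issue.
Imani's share (₹9,000) passes entirely to Varun.

Gabor receives 1/15 of the estate.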